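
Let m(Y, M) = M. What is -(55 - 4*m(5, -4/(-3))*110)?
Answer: 1595/3 ≈ 531.67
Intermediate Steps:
-(55 - 4*m(5, -4/(-3))*110) = -(55 - (-16)/(-3)*110) = -(55 - (-16)*(-1)/3*110) = -(55 - 4*4/3*110) = -(55 - 16/3*110) = -(55 - 1760/3) = -1*(-1595/3) = 1595/3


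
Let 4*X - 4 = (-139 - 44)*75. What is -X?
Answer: 13721/4 ≈ 3430.3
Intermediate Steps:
X = -13721/4 (X = 1 + ((-139 - 44)*75)/4 = 1 + (-183*75)/4 = 1 + (¼)*(-13725) = 1 - 13725/4 = -13721/4 ≈ -3430.3)
-X = -1*(-13721/4) = 13721/4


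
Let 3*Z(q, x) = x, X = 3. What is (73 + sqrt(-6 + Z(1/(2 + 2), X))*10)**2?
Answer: 4829 + 1460*I*sqrt(5) ≈ 4829.0 + 3264.7*I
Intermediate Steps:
Z(q, x) = x/3
(73 + sqrt(-6 + Z(1/(2 + 2), X))*10)**2 = (73 + sqrt(-6 + (1/3)*3)*10)**2 = (73 + sqrt(-6 + 1)*10)**2 = (73 + sqrt(-5)*10)**2 = (73 + (I*sqrt(5))*10)**2 = (73 + 10*I*sqrt(5))**2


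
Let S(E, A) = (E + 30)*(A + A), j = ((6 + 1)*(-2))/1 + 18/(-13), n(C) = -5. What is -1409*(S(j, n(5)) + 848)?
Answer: -12855716/13 ≈ -9.8890e+5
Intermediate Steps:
j = -200/13 (j = (7*(-2))*1 + 18*(-1/13) = -14*1 - 18/13 = -14 - 18/13 = -200/13 ≈ -15.385)
S(E, A) = 2*A*(30 + E) (S(E, A) = (30 + E)*(2*A) = 2*A*(30 + E))
-1409*(S(j, n(5)) + 848) = -1409*(2*(-5)*(30 - 200/13) + 848) = -1409*(2*(-5)*(190/13) + 848) = -1409*(-1900/13 + 848) = -1409*9124/13 = -12855716/13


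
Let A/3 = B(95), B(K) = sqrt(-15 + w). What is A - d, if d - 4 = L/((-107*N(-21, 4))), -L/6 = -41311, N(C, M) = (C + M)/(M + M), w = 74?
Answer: -1990204/1819 + 3*sqrt(59) ≈ -1071.1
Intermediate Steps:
N(C, M) = (C + M)/(2*M) (N(C, M) = (C + M)/((2*M)) = (C + M)*(1/(2*M)) = (C + M)/(2*M))
L = 247866 (L = -6*(-41311) = 247866)
B(K) = sqrt(59) (B(K) = sqrt(-15 + 74) = sqrt(59))
A = 3*sqrt(59) ≈ 23.043
d = 1990204/1819 (d = 4 + 247866/((-107*(-21 + 4)/(2*4))) = 4 + 247866/((-107*(-17)/(2*4))) = 4 + 247866/((-107*(-17/8))) = 4 + 247866/(1819/8) = 4 + 247866*(8/1819) = 4 + 1982928/1819 = 1990204/1819 ≈ 1094.1)
A - d = 3*sqrt(59) - 1*1990204/1819 = 3*sqrt(59) - 1990204/1819 = -1990204/1819 + 3*sqrt(59)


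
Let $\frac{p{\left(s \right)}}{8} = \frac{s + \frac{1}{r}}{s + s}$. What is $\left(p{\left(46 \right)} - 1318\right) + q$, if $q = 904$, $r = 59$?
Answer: $- \frac{556368}{1357} \approx -410.0$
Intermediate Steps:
$p{\left(s \right)} = \frac{4 \left(\frac{1}{59} + s\right)}{s}$ ($p{\left(s \right)} = 8 \frac{s + \frac{1}{59}}{s + s} = 8 \frac{s + \frac{1}{59}}{2 s} = 8 \left(\frac{1}{59} + s\right) \frac{1}{2 s} = 8 \frac{\frac{1}{59} + s}{2 s} = \frac{4 \left(\frac{1}{59} + s\right)}{s}$)
$\left(p{\left(46 \right)} - 1318\right) + q = \left(\left(4 + \frac{4}{59 \cdot 46}\right) - 1318\right) + 904 = \left(\left(4 + \frac{4}{59} \cdot \frac{1}{46}\right) - 1318\right) + 904 = \left(\left(4 + \frac{2}{1357}\right) - 1318\right) + 904 = \left(\frac{5430}{1357} - 1318\right) + 904 = - \frac{1783096}{1357} + 904 = - \frac{556368}{1357}$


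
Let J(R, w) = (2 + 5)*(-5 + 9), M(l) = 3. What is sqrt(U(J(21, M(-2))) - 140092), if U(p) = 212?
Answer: 2*I*sqrt(34970) ≈ 374.01*I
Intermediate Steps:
J(R, w) = 28 (J(R, w) = 7*4 = 28)
sqrt(U(J(21, M(-2))) - 140092) = sqrt(212 - 140092) = sqrt(-139880) = 2*I*sqrt(34970)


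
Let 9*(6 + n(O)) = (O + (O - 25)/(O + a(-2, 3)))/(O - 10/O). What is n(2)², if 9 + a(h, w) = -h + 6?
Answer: 2209/81 ≈ 27.272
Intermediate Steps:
a(h, w) = -3 - h (a(h, w) = -9 + (-h + 6) = -9 + (6 - h) = -3 - h)
n(O) = -6 + (O + (-25 + O)/(-1 + O))/(9*(O - 10/O)) (n(O) = -6 + ((O + (O - 25)/(O + (-3 - 1*(-2))))/(O - 10/O))/9 = -6 + ((O + (-25 + O)/(O + (-3 + 2)))/(O - 10/O))/9 = -6 + ((O + (-25 + O)/(O - 1))/(O - 10/O))/9 = -6 + ((O + (-25 + O)/(-1 + O))/(O - 10/O))/9 = -6 + (O + (-25 + O)/(-1 + O))/(9*(O - 10/O)))
n(2)² = ((-540 - 53*2³ + 54*2² + 515*2)/(9*(10 + 2³ - 1*2² - 10*2)))² = ((-540 - 53*8 + 54*4 + 1030)/(9*(10 + 8 - 1*4 - 20)))² = ((-540 - 424 + 216 + 1030)/(9*(10 + 8 - 4 - 20)))² = ((⅑)*282/(-6))² = ((⅑)*(-⅙)*282)² = (-47/9)² = 2209/81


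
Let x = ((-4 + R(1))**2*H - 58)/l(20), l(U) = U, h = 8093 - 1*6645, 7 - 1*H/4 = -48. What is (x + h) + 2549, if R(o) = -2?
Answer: 43901/10 ≈ 4390.1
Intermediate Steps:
H = 220 (H = 28 - 4*(-48) = 28 + 192 = 220)
h = 1448 (h = 8093 - 6645 = 1448)
x = 3931/10 (x = ((-4 - 2)**2*220 - 58)/20 = ((-6)**2*220 - 58)*(1/20) = (36*220 - 58)*(1/20) = (7920 - 58)*(1/20) = 7862*(1/20) = 3931/10 ≈ 393.10)
(x + h) + 2549 = (3931/10 + 1448) + 2549 = 18411/10 + 2549 = 43901/10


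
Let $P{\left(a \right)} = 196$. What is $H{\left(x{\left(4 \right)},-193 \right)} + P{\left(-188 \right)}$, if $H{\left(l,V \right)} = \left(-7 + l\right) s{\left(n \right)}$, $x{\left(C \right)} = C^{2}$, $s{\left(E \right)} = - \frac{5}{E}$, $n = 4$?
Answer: $\frac{739}{4} \approx 184.75$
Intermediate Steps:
$H{\left(l,V \right)} = \frac{35}{4} - \frac{5 l}{4}$ ($H{\left(l,V \right)} = \left(-7 + l\right) \left(- \frac{5}{4}\right) = \frac{35}{4} - \frac{5 l}{4}$)
$H{\left(x{\left(4 \right)},-193 \right)} + P{\left(-188 \right)} = \left(\frac{35}{4} - \frac{5 \cdot 4^{2}}{4}\right) + 196 = \left(\frac{35}{4} - 20\right) + 196 = - \frac{45}{4} + 196 = \frac{739}{4}$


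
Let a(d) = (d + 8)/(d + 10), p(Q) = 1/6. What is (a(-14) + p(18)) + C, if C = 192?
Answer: 581/3 ≈ 193.67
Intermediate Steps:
p(Q) = ⅙
a(d) = (8 + d)/(10 + d)
(a(-14) + p(18)) + C = ((8 - 14)/(10 - 14) + ⅙) + 192 = (-6/(-4) + ⅙) + 192 = (-¼*(-6) + ⅙) + 192 = (3/2 + ⅙) + 192 = 5/3 + 192 = 581/3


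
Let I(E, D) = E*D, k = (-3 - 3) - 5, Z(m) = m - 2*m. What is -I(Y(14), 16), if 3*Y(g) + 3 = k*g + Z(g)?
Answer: 912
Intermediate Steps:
Z(m) = -m
k = -11 (k = -6 - 5 = -11)
Y(g) = -1 - 4*g (Y(g) = -1 + (-11*g - g)/3 = -1 + (-12*g)/3 = -1 - 4*g)
I(E, D) = D*E
-I(Y(14), 16) = -16*(-1 - 4*14) = -16*(-1 - 56) = -16*(-57) = -1*(-912) = 912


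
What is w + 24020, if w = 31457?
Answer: 55477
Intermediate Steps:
w + 24020 = 31457 + 24020 = 55477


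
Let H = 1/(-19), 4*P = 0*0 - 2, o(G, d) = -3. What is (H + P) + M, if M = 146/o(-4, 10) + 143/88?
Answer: -21703/456 ≈ -47.594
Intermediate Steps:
P = -½ (P = (0*0 - 2)/4 = (0 - 2)/4 = (¼)*(-2) = -½ ≈ -0.50000)
H = -1/19 ≈ -0.052632
M = -1129/24 (M = 146/(-3) + 143/88 = 146*(-⅓) + 143*(1/88) = -146/3 + 13/8 = -1129/24 ≈ -47.042)
(H + P) + M = (-1/19 - ½) - 1129/24 = -21/38 - 1129/24 = -21703/456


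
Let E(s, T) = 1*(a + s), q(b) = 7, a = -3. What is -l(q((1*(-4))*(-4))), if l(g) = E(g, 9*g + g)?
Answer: -4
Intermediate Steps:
E(s, T) = -3 + s (E(s, T) = 1*(-3 + s) = -3 + s)
l(g) = -3 + g
-l(q((1*(-4))*(-4))) = -(-3 + 7) = -1*4 = -4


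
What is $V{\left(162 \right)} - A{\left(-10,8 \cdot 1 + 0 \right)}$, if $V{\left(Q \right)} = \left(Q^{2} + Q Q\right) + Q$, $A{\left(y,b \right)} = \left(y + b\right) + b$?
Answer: $52644$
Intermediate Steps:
$A{\left(y,b \right)} = y + 2 b$ ($A{\left(y,b \right)} = \left(b + y\right) + b = y + 2 b$)
$V{\left(Q \right)} = Q + 2 Q^{2}$ ($V{\left(Q \right)} = \left(Q^{2} + Q^{2}\right) + Q = 2 Q^{2} + Q = Q + 2 Q^{2}$)
$V{\left(162 \right)} - A{\left(-10,8 \cdot 1 + 0 \right)} = 162 \left(1 + 2 \cdot 162\right) - \left(-10 + 2 \left(8 \cdot 1 + 0\right)\right) = 162 \left(1 + 324\right) - \left(-10 + 2 \left(8 + 0\right)\right) = 162 \cdot 325 - \left(-10 + 2 \cdot 8\right) = 52650 - \left(-10 + 16\right) = 52650 - 6 = 52644$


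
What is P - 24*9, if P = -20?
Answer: -236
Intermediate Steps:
P - 24*9 = -20 - 24*9 = -20 - 216 = -236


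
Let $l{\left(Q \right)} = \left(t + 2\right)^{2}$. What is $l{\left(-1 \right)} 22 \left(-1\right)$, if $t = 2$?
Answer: $-352$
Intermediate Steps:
$l{\left(Q \right)} = 16$ ($l{\left(Q \right)} = \left(2 + 2\right)^{2} = 4^{2} = 16$)
$l{\left(-1 \right)} 22 \left(-1\right) = 16 \cdot 22 \left(-1\right) = 352 \left(-1\right) = -352$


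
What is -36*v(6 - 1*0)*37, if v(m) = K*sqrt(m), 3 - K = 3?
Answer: 0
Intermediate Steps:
K = 0 (K = 3 - 1*3 = 3 - 3 = 0)
v(m) = 0 (v(m) = 0*sqrt(m) = 0)
-36*v(6 - 1*0)*37 = -36*0*37 = 0*37 = 0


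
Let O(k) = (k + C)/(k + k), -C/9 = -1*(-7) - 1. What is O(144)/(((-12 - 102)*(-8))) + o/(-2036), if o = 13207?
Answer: -48176591/7427328 ≈ -6.4864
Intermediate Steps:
C = -54 (C = -9*(-1*(-7) - 1) = -9*(7 - 1) = -9*6 = -54)
O(k) = (-54 + k)/(2*k) (O(k) = (k - 54)/(k + k) = (-54 + k)/((2*k)) = (-54 + k)*(1/(2*k)) = (-54 + k)/(2*k))
O(144)/(((-12 - 102)*(-8))) + o/(-2036) = ((1/2)*(-54 + 144)/144)/(((-12 - 102)*(-8))) + 13207/(-2036) = ((1/2)*(1/144)*90)/((-114*(-8))) + 13207*(-1/2036) = (5/16)/912 - 13207/2036 = (5/16)*(1/912) - 13207/2036 = 5/14592 - 13207/2036 = -48176591/7427328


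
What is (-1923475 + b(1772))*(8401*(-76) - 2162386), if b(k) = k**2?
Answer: -3407273830758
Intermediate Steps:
(-1923475 + b(1772))*(8401*(-76) - 2162386) = (-1923475 + 1772**2)*(8401*(-76) - 2162386) = (-1923475 + 3139984)*(-638476 - 2162386) = 1216509*(-2800862) = -3407273830758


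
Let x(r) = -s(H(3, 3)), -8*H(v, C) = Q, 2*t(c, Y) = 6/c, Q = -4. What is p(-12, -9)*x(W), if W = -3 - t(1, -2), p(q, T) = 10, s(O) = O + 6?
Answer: -65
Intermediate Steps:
t(c, Y) = 3/c (t(c, Y) = (6/c)/2 = 3/c)
H(v, C) = ½ (H(v, C) = -⅛*(-4) = ½)
s(O) = 6 + O
W = -6 (W = -3 - 3/1 = -3 - 3 = -6)
x(r) = -13/2 (x(r) = -(6 + ½) = -1*13/2 = -13/2)
p(-12, -9)*x(W) = 10*(-13/2) = -65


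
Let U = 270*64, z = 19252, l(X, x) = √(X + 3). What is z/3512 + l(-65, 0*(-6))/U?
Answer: 4813/878 + I*√62/17280 ≈ 5.4818 + 0.00045567*I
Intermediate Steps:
l(X, x) = √(3 + X)
U = 17280
z/3512 + l(-65, 0*(-6))/U = 19252/3512 + √(3 - 65)/17280 = 19252*(1/3512) + √(-62)*(1/17280) = 4813/878 + (I*√62)*(1/17280) = 4813/878 + I*√62/17280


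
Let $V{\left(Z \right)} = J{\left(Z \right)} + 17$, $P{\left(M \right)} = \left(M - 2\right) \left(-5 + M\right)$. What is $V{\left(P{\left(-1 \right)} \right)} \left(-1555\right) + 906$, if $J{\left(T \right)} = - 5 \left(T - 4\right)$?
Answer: $83321$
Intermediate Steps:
$J{\left(T \right)} = 20 - 5 T$ ($J{\left(T \right)} = - 5 \left(-4 + T\right) = 20 - 5 T$)
$P{\left(M \right)} = \left(-5 + M\right) \left(-2 + M\right)$ ($P{\left(M \right)} = \left(-2 + M\right) \left(-5 + M\right) = \left(-5 + M\right) \left(-2 + M\right)$)
$V{\left(Z \right)} = 37 - 5 Z$ ($V{\left(Z \right)} = \left(20 - 5 Z\right) + 17 = 37 - 5 Z$)
$V{\left(P{\left(-1 \right)} \right)} \left(-1555\right) + 906 = \left(37 - 5 \left(10 + \left(-1\right)^{2} - -7\right)\right) \left(-1555\right) + 906 = \left(37 - 5 \left(10 + 1 + 7\right)\right) \left(-1555\right) + 906 = \left(37 - 90\right) \left(-1555\right) + 906 = \left(-53\right) \left(-1555\right) + 906 = 82415 + 906 = 83321$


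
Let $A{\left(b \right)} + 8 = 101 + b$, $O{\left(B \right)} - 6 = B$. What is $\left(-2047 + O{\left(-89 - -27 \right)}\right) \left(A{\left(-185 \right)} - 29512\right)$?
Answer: $62257212$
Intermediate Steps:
$O{\left(B \right)} = 6 + B$
$A{\left(b \right)} = 93 + b$ ($A{\left(b \right)} = -8 + \left(101 + b\right) = 93 + b$)
$\left(-2047 + O{\left(-89 - -27 \right)}\right) \left(A{\left(-185 \right)} - 29512\right) = \left(-2047 + \left(6 - 62\right)\right) \left(\left(93 - 185\right) - 29512\right) = \left(-2047 + \left(6 + \left(-89 + 27\right)\right)\right) \left(-92 - 29512\right) = \left(-2047 + \left(6 - 62\right)\right) \left(-29604\right) = \left(-2047 - 56\right) \left(-29604\right) = \left(-2103\right) \left(-29604\right) = 62257212$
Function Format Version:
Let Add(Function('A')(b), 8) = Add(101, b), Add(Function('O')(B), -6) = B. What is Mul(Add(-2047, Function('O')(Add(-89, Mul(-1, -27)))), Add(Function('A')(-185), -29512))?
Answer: 62257212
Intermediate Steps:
Function('O')(B) = Add(6, B)
Function('A')(b) = Add(93, b) (Function('A')(b) = Add(-8, Add(101, b)) = Add(93, b))
Mul(Add(-2047, Function('O')(Add(-89, Mul(-1, -27)))), Add(Function('A')(-185), -29512)) = Mul(Add(-2047, Add(6, Add(-89, Mul(-1, -27)))), Add(Add(93, -185), -29512)) = Mul(Add(-2047, Add(6, Add(-89, 27))), Add(-92, -29512)) = Mul(Add(-2047, Add(6, -62)), -29604) = Mul(Add(-2047, -56), -29604) = Mul(-2103, -29604) = 62257212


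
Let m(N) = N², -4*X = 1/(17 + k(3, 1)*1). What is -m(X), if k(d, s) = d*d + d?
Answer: -1/13456 ≈ -7.4316e-5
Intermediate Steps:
k(d, s) = d + d² (k(d, s) = d² + d = d + d²)
X = -1/116 (X = -1/(4*(17 + (3*(1 + 3))*1)) = -1/(4*(17 + (3*4)*1)) = -1/(4*(17 + 12*1)) = -1/(4*(17 + 12)) = -¼/29 = -¼*1/29 = -1/116 ≈ -0.0086207)
-m(X) = -(-1/116)² = -1*1/13456 = -1/13456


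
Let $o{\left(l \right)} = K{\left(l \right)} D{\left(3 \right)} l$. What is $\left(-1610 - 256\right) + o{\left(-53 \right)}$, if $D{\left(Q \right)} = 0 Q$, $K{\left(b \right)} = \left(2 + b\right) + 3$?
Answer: $-1866$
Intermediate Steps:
$K{\left(b \right)} = 5 + b$
$D{\left(Q \right)} = 0$
$o{\left(l \right)} = 0$ ($o{\left(l \right)} = \left(5 + l\right) 0 l = \left(5 + l\right) 0 = 0$)
$\left(-1610 - 256\right) + o{\left(-53 \right)} = \left(-1610 - 256\right) + 0 = -1866 + 0 = -1866$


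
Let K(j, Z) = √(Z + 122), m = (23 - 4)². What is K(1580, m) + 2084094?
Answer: 2084094 + √483 ≈ 2.0841e+6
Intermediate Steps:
m = 361 (m = 19² = 361)
K(j, Z) = √(122 + Z)
K(1580, m) + 2084094 = √(122 + 361) + 2084094 = √483 + 2084094 = 2084094 + √483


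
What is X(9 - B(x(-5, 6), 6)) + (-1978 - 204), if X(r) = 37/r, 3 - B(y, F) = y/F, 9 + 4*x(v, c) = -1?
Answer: -145750/67 ≈ -2175.4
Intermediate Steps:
x(v, c) = -5/2 (x(v, c) = -9/4 + (¼)*(-1) = -9/4 - ¼ = -5/2)
B(y, F) = 3 - y/F
X(9 - B(x(-5, 6), 6)) + (-1978 - 204) = 37/(9 - (3 - 1*(-5/2)/6)) + (-1978 - 204) = 37/(9 - (3 - 1*(-5/2)*⅙)) - 2182 = 37/(9 - (3 + 5/12)) - 2182 = 37/(9 - 1*41/12) - 2182 = 37/(9 - 41/12) - 2182 = 37/(67/12) - 2182 = 37*(12/67) - 2182 = 444/67 - 2182 = -145750/67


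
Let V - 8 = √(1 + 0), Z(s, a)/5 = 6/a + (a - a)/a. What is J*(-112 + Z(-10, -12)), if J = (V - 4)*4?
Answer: -2290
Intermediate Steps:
Z(s, a) = 30/a (Z(s, a) = 5*(6/a + (a - a)/a) = 5*(6/a + 0/a) = 5*(6/a + 0) = 5*(6/a) = 30/a)
V = 9 (V = 8 + √(1 + 0) = 8 + √1 = 8 + 1 = 9)
J = 20 (J = (9 - 4)*4 = 5*4 = 20)
J*(-112 + Z(-10, -12)) = 20*(-112 + 30/(-12)) = 20*(-112 + 30*(-1/12)) = 20*(-112 - 5/2) = 20*(-229/2) = -2290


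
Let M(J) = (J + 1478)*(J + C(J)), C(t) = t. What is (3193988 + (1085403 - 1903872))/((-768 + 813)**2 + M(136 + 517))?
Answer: 2375519/2785111 ≈ 0.85293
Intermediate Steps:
M(J) = 2*J*(1478 + J) (M(J) = (J + 1478)*(J + J) = (1478 + J)*(2*J) = 2*J*(1478 + J))
(3193988 + (1085403 - 1903872))/((-768 + 813)**2 + M(136 + 517)) = (3193988 + (1085403 - 1903872))/((-768 + 813)**2 + 2*(136 + 517)*(1478 + (136 + 517))) = (3193988 - 818469)/(45**2 + 2*653*(1478 + 653)) = 2375519/(2025 + 2*653*2131) = 2375519/(2025 + 2783086) = 2375519/2785111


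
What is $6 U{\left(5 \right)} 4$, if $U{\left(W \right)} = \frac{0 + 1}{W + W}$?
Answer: $\frac{12}{5} \approx 2.4$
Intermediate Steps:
$U{\left(W \right)} = \frac{1}{2 W}$ ($U{\left(W \right)} = 1 \frac{1}{2 W} = \frac{1}{2 W}$)
$6 U{\left(5 \right)} 4 = 6 \frac{1}{2 \cdot 5} \cdot 4 = 6 \cdot \frac{1}{2} \cdot \frac{1}{5} \cdot 4 = 6 \cdot \frac{1}{10} \cdot 4 = \frac{3}{5} \cdot 4 = \frac{12}{5}$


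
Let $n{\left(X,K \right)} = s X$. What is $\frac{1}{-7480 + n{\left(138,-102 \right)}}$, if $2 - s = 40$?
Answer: $- \frac{1}{12724} \approx -7.8592 \cdot 10^{-5}$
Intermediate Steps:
$s = -38$ ($s = 2 - 40 = -38$)
$n{\left(X,K \right)} = - 38 X$
$\frac{1}{-7480 + n{\left(138,-102 \right)}} = \frac{1}{-7480 - 5244} = \frac{1}{-12724} = - \frac{1}{12724}$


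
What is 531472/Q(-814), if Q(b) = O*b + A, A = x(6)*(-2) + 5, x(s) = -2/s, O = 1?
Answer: -1594416/2425 ≈ -657.49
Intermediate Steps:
A = 17/3 (A = -2/6*(-2) + 5 = -2*⅙*(-2) + 5 = -⅓*(-2) + 5 = ⅔ + 5 = 17/3 ≈ 5.6667)
Q(b) = 17/3 + b (Q(b) = 1*b + 17/3 = b + 17/3 = 17/3 + b)
531472/Q(-814) = 531472/(17/3 - 814) = 531472/(-2425/3) = 531472*(-3/2425) = -1594416/2425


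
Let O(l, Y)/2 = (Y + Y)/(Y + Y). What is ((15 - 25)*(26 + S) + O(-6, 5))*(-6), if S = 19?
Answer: 2688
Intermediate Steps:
O(l, Y) = 2 (O(l, Y) = 2*((Y + Y)/(Y + Y)) = 2*((2*Y)/((2*Y))) = 2*((2*Y)*(1/(2*Y))) = 2*1 = 2)
((15 - 25)*(26 + S) + O(-6, 5))*(-6) = ((15 - 25)*(26 + 19) + 2)*(-6) = (-10*45 + 2)*(-6) = (-450 + 2)*(-6) = -448*(-6) = 2688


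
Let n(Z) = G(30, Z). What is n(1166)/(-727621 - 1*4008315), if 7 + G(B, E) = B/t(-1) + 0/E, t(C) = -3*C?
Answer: -3/4735936 ≈ -6.3345e-7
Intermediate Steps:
G(B, E) = -7 + B/3 (G(B, E) = -7 + (B/((-3*(-1))) + 0/E) = -7 + (B/3 + 0) = -7 + B/3)
n(Z) = 3 (n(Z) = -7 + (⅓)*30 = -7 + 10 = 3)
n(1166)/(-727621 - 1*4008315) = 3/(-727621 - 1*4008315) = 3/(-727621 - 4008315) = 3/(-4735936) = 3*(-1/4735936) = -3/4735936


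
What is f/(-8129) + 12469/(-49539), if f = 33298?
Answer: -5195579/1194963 ≈ -4.3479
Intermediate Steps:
f/(-8129) + 12469/(-49539) = 33298/(-8129) + 12469/(-49539) = 33298*(-1/8129) + 12469*(-1/49539) = -33298/8129 - 37/147 = -5195579/1194963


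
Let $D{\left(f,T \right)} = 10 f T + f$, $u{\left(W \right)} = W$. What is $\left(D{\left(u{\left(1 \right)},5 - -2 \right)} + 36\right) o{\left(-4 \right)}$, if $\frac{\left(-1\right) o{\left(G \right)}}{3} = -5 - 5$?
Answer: $3210$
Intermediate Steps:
$o{\left(G \right)} = 30$ ($o{\left(G \right)} = - 3 \left(-5 - 5\right) = \left(-3\right) \left(-10\right) = 30$)
$D{\left(f,T \right)} = f + 10 T f$ ($D{\left(f,T \right)} = 10 T f + f = f + 10 T f$)
$\left(D{\left(u{\left(1 \right)},5 - -2 \right)} + 36\right) o{\left(-4 \right)} = \left(1 \left(1 + 10 \left(5 - -2\right)\right) + 36\right) 30 = \left(1 \left(1 + 10 \left(5 + 2\right)\right) + 36\right) 30 = \left(1 \left(1 + 10 \cdot 7\right) + 36\right) 30 = \left(1 \left(1 + 70\right) + 36\right) 30 = \left(1 \cdot 71 + 36\right) 30 = \left(71 + 36\right) 30 = 107 \cdot 30 = 3210$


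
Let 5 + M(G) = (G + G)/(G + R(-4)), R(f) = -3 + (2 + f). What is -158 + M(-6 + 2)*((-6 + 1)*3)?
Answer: -289/3 ≈ -96.333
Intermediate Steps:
R(f) = -1 + f
M(G) = -5 + 2*G/(-5 + G) (M(G) = -5 + (G + G)/(G + (-1 - 4)) = -5 + (2*G)/(G - 5) = -5 + (2*G)/(-5 + G) = -5 + 2*G/(-5 + G))
-158 + M(-6 + 2)*((-6 + 1)*3) = -158 + ((25 - 3*(-6 + 2))/(-5 + (-6 + 2)))*((-6 + 1)*3) = -158 + ((25 - 3*(-4))/(-5 - 4))*(-5*3) = -158 + ((25 + 12)/(-9))*(-15) = -158 - ⅑*37*(-15) = -158 - 37/9*(-15) = -158 + 185/3 = -289/3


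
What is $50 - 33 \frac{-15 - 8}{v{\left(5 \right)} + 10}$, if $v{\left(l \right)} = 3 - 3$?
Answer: $\frac{1259}{10} \approx 125.9$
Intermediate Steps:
$v{\left(l \right)} = 0$
$50 - 33 \frac{-15 - 8}{v{\left(5 \right)} + 10} = 50 - 33 \frac{-15 - 8}{0 + 10} = 50 - 33 \left(- \frac{23}{10}\right) = 50 - 33 \left(\left(-23\right) \frac{1}{10}\right) = 50 - - \frac{759}{10} = 50 + \frac{759}{10} = \frac{1259}{10}$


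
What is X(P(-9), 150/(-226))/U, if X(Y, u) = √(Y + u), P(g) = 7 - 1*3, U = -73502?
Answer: -√42601/8305726 ≈ -2.4850e-5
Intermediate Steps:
P(g) = 4 (P(g) = 7 - 3 = 4)
X(P(-9), 150/(-226))/U = √(4 + 150/(-226))/(-73502) = √(4 + 150*(-1/226))*(-1/73502) = √(4 - 75/113)*(-1/73502) = √(377/113)*(-1/73502) = (√42601/113)*(-1/73502) = -√42601/8305726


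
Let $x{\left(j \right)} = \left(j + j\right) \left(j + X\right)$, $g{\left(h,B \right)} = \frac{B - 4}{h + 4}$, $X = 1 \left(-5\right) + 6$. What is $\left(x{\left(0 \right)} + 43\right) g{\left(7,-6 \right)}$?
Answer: $- \frac{430}{11} \approx -39.091$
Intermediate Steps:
$X = 1$ ($X = -5 + 6 = 1$)
$g{\left(h,B \right)} = \frac{-4 + B}{4 + h}$
$x{\left(j \right)} = 2 j \left(1 + j\right)$ ($x{\left(j \right)} = \left(j + j\right) \left(j + 1\right) = 2 j \left(1 + j\right)$)
$\left(x{\left(0 \right)} + 43\right) g{\left(7,-6 \right)} = \left(2 \cdot 0 \left(1 + 0\right) + 43\right) \frac{-4 - 6}{4 + 7} = \left(2 \cdot 0 \cdot 1 + 43\right) \frac{1}{11} \left(-10\right) = \left(0 + 43\right) \frac{1}{11} \left(-10\right) = 43 \left(- \frac{10}{11}\right) = - \frac{430}{11}$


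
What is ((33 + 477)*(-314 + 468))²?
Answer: 6168531600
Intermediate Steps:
((33 + 477)*(-314 + 468))² = (510*154)² = 78540² = 6168531600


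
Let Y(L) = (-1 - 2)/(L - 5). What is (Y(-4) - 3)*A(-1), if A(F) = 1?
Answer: -8/3 ≈ -2.6667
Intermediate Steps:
Y(L) = -3/(-5 + L)
(Y(-4) - 3)*A(-1) = (-3/(-5 - 4) - 3)*1 = (-3/(-9) - 3)*1 = (-3*(-⅑) - 3)*1 = (⅓ - 3)*1 = -8/3*1 = -8/3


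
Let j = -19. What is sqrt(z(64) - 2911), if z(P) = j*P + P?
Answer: I*sqrt(4063) ≈ 63.742*I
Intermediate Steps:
z(P) = -18*P (z(P) = -19*P + P = -18*P)
sqrt(z(64) - 2911) = sqrt(-18*64 - 2911) = sqrt(-1152 - 2911) = sqrt(-4063) = I*sqrt(4063)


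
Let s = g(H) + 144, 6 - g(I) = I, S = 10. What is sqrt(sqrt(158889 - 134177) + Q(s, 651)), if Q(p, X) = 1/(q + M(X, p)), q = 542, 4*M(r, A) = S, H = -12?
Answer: sqrt(2 + 2178*sqrt(6178))/33 ≈ 12.538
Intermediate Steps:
M(r, A) = 5/2 (M(r, A) = (1/4)*10 = 5/2)
g(I) = 6 - I
s = 162 (s = (6 - 1*(-12)) + 144 = (6 + 12) + 144 = 18 + 144 = 162)
Q(p, X) = 2/1089 (Q(p, X) = 1/(542 + 5/2) = 1/(1089/2) = 2/1089)
sqrt(sqrt(158889 - 134177) + Q(s, 651)) = sqrt(sqrt(158889 - 134177) + 2/1089) = sqrt(sqrt(24712) + 2/1089) = sqrt(2*sqrt(6178) + 2/1089) = sqrt(2/1089 + 2*sqrt(6178))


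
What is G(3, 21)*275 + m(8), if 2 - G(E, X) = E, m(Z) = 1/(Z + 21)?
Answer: -7974/29 ≈ -274.97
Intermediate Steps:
m(Z) = 1/(21 + Z)
G(E, X) = 2 - E
G(3, 21)*275 + m(8) = (2 - 1*3)*275 + 1/(21 + 8) = (2 - 3)*275 + 1/29 = -1*275 + 1/29 = -275 + 1/29 = -7974/29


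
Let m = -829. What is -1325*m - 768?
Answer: 1097657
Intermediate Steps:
-1325*m - 768 = -1325*(-829) - 768 = 1098425 - 768 = 1097657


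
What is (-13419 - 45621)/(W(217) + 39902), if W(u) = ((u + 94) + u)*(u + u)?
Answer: -29520/134527 ≈ -0.21944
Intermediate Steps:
W(u) = 2*u*(94 + 2*u) (W(u) = ((94 + u) + u)*(2*u) = (94 + 2*u)*(2*u) = 2*u*(94 + 2*u))
(-13419 - 45621)/(W(217) + 39902) = (-13419 - 45621)/(4*217*(47 + 217) + 39902) = -59040/(4*217*264 + 39902) = -59040/(229152 + 39902) = -59040/269054 = -59040*1/269054 = -29520/134527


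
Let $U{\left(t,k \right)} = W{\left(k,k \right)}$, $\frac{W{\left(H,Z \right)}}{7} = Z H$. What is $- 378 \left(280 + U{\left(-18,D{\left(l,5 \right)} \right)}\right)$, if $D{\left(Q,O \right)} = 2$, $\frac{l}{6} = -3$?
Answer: $-116424$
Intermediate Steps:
$l = -18$ ($l = 6 \left(-3\right) = -18$)
$W{\left(H,Z \right)} = 7 H Z$ ($W{\left(H,Z \right)} = 7 Z H = 7 H Z$)
$U{\left(t,k \right)} = 7 k^{2}$ ($U{\left(t,k \right)} = 7 k k = 7 k^{2}$)
$- 378 \left(280 + U{\left(-18,D{\left(l,5 \right)} \right)}\right) = - 378 \left(280 + 7 \cdot 2^{2}\right) = - 378 \left(280 + 7 \cdot 4\right) = - 378 \left(280 + 28\right) = \left(-378\right) 308 = -116424$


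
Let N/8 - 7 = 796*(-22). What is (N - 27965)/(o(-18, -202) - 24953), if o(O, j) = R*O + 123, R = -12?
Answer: 168005/24614 ≈ 6.8256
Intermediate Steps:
o(O, j) = 123 - 12*O (o(O, j) = -12*O + 123 = 123 - 12*O)
N = -140040 (N = 56 + 8*(796*(-22)) = 56 + 8*(-17512) = 56 - 140096 = -140040)
(N - 27965)/(o(-18, -202) - 24953) = (-140040 - 27965)/((123 - 12*(-18)) - 24953) = -168005/((123 + 216) - 24953) = -168005/(339 - 24953) = -168005/(-24614) = -168005*(-1/24614) = 168005/24614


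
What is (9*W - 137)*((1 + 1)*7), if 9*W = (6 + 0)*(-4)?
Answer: -2254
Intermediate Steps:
W = -8/3 (W = ((6 + 0)*(-4))/9 = (6*(-4))/9 = (⅑)*(-24) = -8/3 ≈ -2.6667)
(9*W - 137)*((1 + 1)*7) = (9*(-8/3) - 137)*((1 + 1)*7) = (-24 - 137)*(2*7) = -161*14 = -2254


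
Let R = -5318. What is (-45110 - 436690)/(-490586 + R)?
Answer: 60225/61988 ≈ 0.97156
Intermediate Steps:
(-45110 - 436690)/(-490586 + R) = (-45110 - 436690)/(-490586 - 5318) = -481800/(-495904) = -481800*(-1/495904) = 60225/61988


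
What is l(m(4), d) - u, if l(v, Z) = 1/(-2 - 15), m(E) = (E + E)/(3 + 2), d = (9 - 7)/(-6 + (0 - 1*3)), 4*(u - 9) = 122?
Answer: -1345/34 ≈ -39.559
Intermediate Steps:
u = 79/2 (u = 9 + (¼)*122 = 9 + 61/2 = 79/2 ≈ 39.500)
d = -2/9 (d = 2/(-6 + (0 - 3)) = 2/(-6 - 3) = 2/(-9) = 2*(-⅑) = -2/9 ≈ -0.22222)
m(E) = 2*E/5 (m(E) = (2*E)/5 = (2*E)*(⅕) = 2*E/5)
l(v, Z) = -1/17 (l(v, Z) = 1/(-17) = -1/17)
l(m(4), d) - u = -1/17 - 1*79/2 = -1/17 - 79/2 = -1345/34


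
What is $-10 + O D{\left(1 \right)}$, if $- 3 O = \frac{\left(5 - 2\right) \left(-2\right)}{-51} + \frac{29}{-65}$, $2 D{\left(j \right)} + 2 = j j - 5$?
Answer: $- \frac{11413}{1105} \approx -10.329$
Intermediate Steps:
$D{\left(j \right)} = - \frac{7}{2} + \frac{j^{2}}{2}$ ($D{\left(j \right)} = -1 + \frac{j j - 5}{2} = -1 + \frac{j^{2} - 5}{2} = -1 + \frac{-5 + j^{2}}{2} = -1 + \left(- \frac{5}{2} + \frac{j^{2}}{2}\right) = - \frac{7}{2} + \frac{j^{2}}{2}$)
$O = \frac{121}{1105}$ ($O = - \frac{\frac{\left(5 - 2\right) \left(-2\right)}{-51} + \frac{29}{-65}}{3} = - \frac{3 \left(-2\right) \left(- \frac{1}{51}\right) + 29 \left(- \frac{1}{65}\right)}{3} = - \frac{\left(-6\right) \left(- \frac{1}{51}\right) - \frac{29}{65}}{3} = - \frac{\frac{2}{17} - \frac{29}{65}}{3} = \left(- \frac{1}{3}\right) \left(- \frac{363}{1105}\right) = \frac{121}{1105} \approx 0.1095$)
$-10 + O D{\left(1 \right)} = -10 + \frac{121 \left(- \frac{7}{2} + \frac{1^{2}}{2}\right)}{1105} = -10 + \frac{121 \left(- \frac{7}{2} + \frac{1}{2} \cdot 1\right)}{1105} = -10 + \frac{121 \left(- \frac{7}{2} + \frac{1}{2}\right)}{1105} = -10 + \frac{121}{1105} \left(-3\right) = -10 - \frac{363}{1105} = - \frac{11413}{1105}$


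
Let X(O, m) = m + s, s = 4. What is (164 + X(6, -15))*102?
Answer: 15606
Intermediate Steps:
X(O, m) = 4 + m (X(O, m) = m + 4 = 4 + m)
(164 + X(6, -15))*102 = (164 + (4 - 15))*102 = (164 - 11)*102 = 153*102 = 15606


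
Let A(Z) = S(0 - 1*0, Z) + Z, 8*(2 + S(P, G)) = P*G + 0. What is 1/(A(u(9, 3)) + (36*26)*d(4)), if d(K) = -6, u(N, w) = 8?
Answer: -1/5610 ≈ -0.00017825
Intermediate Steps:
S(P, G) = -2 + G*P/8 (S(P, G) = -2 + (P*G + 0)/8 = -2 + (G*P + 0)/8 = -2 + (G*P)/8 = -2 + G*P/8)
A(Z) = -2 + Z (A(Z) = (-2 + Z*(0 - 1*0)/8) + Z = (-2 + Z*(0 + 0)/8) + Z = (-2 + (1/8)*Z*0) + Z = (-2 + 0) + Z = -2 + Z)
1/(A(u(9, 3)) + (36*26)*d(4)) = 1/((-2 + 8) + (36*26)*(-6)) = 1/(6 + 936*(-6)) = 1/(6 - 5616) = 1/(-5610) = -1/5610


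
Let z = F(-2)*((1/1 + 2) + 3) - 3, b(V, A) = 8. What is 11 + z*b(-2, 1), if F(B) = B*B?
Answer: 179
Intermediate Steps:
F(B) = B²
z = 21 (z = (-2)²*((1/1 + 2) + 3) - 3 = 4*((1*1 + 2) + 3) - 3 = 4*((1 + 2) + 3) - 3 = 4*(3 + 3) - 3 = 4*6 - 3 = 24 - 3 = 21)
11 + z*b(-2, 1) = 11 + 21*8 = 11 + 168 = 179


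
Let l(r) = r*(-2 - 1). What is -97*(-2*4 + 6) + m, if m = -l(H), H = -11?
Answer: 161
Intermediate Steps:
l(r) = -3*r (l(r) = r*(-3) = -3*r)
m = -33 (m = -(-3)*(-11) = -1*33 = -33)
-97*(-2*4 + 6) + m = -97*(-2*4 + 6) - 33 = -97*(-8 + 6) - 33 = -97*(-2) - 33 = 194 - 33 = 161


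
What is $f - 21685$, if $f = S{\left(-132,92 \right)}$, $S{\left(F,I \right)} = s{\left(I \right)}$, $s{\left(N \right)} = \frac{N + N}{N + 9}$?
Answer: $- \frac{2190001}{101} \approx -21683.0$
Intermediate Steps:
$s{\left(N \right)} = \frac{2 N}{9 + N}$
$S{\left(F,I \right)} = \frac{2 I}{9 + I}$
$f = \frac{184}{101}$ ($f = 2 \cdot 92 \frac{1}{9 + 92} = 2 \cdot 92 \cdot \frac{1}{101} = \frac{184}{101} \approx 1.8218$)
$f - 21685 = \frac{184}{101} - 21685 = - \frac{2190001}{101}$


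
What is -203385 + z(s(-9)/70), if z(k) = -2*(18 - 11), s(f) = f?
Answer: -203399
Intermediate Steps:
z(k) = -14 (z(k) = -2*7 = -14)
-203385 + z(s(-9)/70) = -203385 - 14 = -203399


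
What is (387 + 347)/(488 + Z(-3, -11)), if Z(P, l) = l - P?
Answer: 367/240 ≈ 1.5292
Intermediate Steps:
(387 + 347)/(488 + Z(-3, -11)) = (387 + 347)/(488 + (-11 - 1*(-3))) = 734/(488 + (-11 + 3)) = 734/(488 - 8) = 734/480 = 734*(1/480) = 367/240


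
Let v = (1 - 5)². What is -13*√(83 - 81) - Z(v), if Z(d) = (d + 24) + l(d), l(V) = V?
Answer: -56 - 13*√2 ≈ -74.385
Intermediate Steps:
v = 16 (v = (-4)² = 16)
Z(d) = 24 + 2*d (Z(d) = (d + 24) + d = (24 + d) + d = 24 + 2*d)
-13*√(83 - 81) - Z(v) = -13*√(83 - 81) - (24 + 2*16) = -13*√2 - (24 + 32) = -13*√2 - 1*56 = -13*√2 - 56 = -56 - 13*√2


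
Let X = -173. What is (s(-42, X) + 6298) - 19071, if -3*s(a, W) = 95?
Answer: -38414/3 ≈ -12805.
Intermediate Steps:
s(a, W) = -95/3 (s(a, W) = -⅓*95 = -95/3)
(s(-42, X) + 6298) - 19071 = (-95/3 + 6298) - 19071 = 18799/3 - 19071 = -38414/3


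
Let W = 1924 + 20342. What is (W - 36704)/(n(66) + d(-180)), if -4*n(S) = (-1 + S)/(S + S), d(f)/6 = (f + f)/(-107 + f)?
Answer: -2187876768/1121825 ≈ -1950.3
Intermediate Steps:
d(f) = 12*f/(-107 + f) (d(f) = 6*((f + f)/(-107 + f)) = 6*((2*f)/(-107 + f)) = 6*(2*f/(-107 + f)) = 12*f/(-107 + f))
n(S) = -(-1 + S)/(8*S) (n(S) = -(-1 + S)/(4*(S + S)) = -(-1 + S)/(4*(2*S)) = -(-1 + S)*1/(2*S)/4 = -(-1 + S)/(8*S))
W = 22266
(W - 36704)/(n(66) + d(-180)) = (22266 - 36704)/((⅛)*(1 - 1*66)/66 + 12*(-180)/(-107 - 180)) = -14438/((⅛)*(1/66)*(1 - 66) + 12*(-180)/(-287)) = -14438/((⅛)*(1/66)*(-65) + 12*(-180)*(-1/287)) = -14438/(-65/528 + 2160/287) = -14438/1121825/151536 = -14438*151536/1121825 = -2187876768/1121825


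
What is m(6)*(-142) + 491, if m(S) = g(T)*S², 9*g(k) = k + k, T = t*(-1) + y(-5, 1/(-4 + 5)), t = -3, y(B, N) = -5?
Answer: 2763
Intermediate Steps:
T = -2 (T = -3*(-1) - 5 = 3 - 5 = -2)
g(k) = 2*k/9 (g(k) = (k + k)/9 = (2*k)/9 = 2*k/9)
m(S) = -4*S²/9 (m(S) = ((2/9)*(-2))*S² = -4*S²/9)
m(6)*(-142) + 491 = -4/9*6²*(-142) + 491 = -4/9*36*(-142) + 491 = -16*(-142) + 491 = 2272 + 491 = 2763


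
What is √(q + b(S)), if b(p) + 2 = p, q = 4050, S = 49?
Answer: √4097 ≈ 64.008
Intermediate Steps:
b(p) = -2 + p
√(q + b(S)) = √(4050 + (-2 + 49)) = √(4050 + 47) = √4097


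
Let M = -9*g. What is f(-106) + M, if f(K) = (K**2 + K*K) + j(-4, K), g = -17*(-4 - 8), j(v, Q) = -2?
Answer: 20634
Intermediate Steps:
g = 204 (g = -17*(-12) = 204)
f(K) = -2 + 2*K**2 (f(K) = (K**2 + K*K) - 2 = (K**2 + K**2) - 2 = 2*K**2 - 2 = -2 + 2*K**2)
M = -1836 (M = -9*204 = -1836)
f(-106) + M = (-2 + 2*(-106)**2) - 1836 = (-2 + 2*11236) - 1836 = (-2 + 22472) - 1836 = 22470 - 1836 = 20634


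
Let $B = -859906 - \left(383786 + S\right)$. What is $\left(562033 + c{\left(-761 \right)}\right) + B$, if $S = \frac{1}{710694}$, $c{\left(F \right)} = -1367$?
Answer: $- \frac{485422480045}{710694} \approx -6.8303 \cdot 10^{5}$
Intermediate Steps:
$S = \frac{1}{710694} \approx 1.4071 \cdot 10^{-6}$
$B = - \frac{883884442249}{710694}$ ($B = -859906 - \frac{272754407485}{710694} = - \frac{883884442249}{710694} \approx -1.2437 \cdot 10^{6}$)
$\left(562033 + c{\left(-761 \right)}\right) + B = \left(562033 - 1367\right) - \frac{883884442249}{710694} = 560666 - \frac{883884442249}{710694} = - \frac{485422480045}{710694}$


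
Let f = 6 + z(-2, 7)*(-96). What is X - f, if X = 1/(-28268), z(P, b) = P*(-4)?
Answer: 21540215/28268 ≈ 762.00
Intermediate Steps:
z(P, b) = -4*P
f = -762 (f = 6 - 4*(-2)*(-96) = 6 + 8*(-96) = 6 - 768 = -762)
X = -1/28268 ≈ -3.5376e-5
X - f = -1/28268 - 1*(-762) = -1/28268 + 762 = 21540215/28268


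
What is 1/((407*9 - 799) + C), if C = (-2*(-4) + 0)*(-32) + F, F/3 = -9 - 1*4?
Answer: 1/2569 ≈ 0.00038926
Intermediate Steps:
F = -39 (F = 3*(-9 - 1*4) = 3*(-9 - 4) = 3*(-13) = -39)
C = -295 (C = (-2*(-4) + 0)*(-32) - 39 = (8 + 0)*(-32) - 39 = 8*(-32) - 39 = -256 - 39 = -295)
1/((407*9 - 799) + C) = 1/((407*9 - 799) - 295) = 1/((3663 - 799) - 295) = 1/(2864 - 295) = 1/2569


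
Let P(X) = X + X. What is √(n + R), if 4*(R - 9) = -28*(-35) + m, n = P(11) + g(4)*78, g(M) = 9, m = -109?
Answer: √3803/2 ≈ 30.834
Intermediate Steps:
P(X) = 2*X
n = 724 (n = 2*11 + 9*78 = 22 + 702 = 724)
R = 907/4 (R = 9 + (-28*(-35) - 109)/4 = 9 + (980 - 109)/4 = 9 + (¼)*871 = 9 + 871/4 = 907/4 ≈ 226.75)
√(n + R) = √(724 + 907/4) = √(3803/4) = √3803/2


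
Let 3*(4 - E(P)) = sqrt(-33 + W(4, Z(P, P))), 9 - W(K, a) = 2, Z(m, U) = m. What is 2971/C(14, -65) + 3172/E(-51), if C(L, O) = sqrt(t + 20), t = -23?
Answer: 57096/85 - 2971*I*sqrt(3)/3 + 4758*I*sqrt(26)/85 ≈ 671.72 - 1429.9*I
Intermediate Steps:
W(K, a) = 7 (W(K, a) = 9 - 1*2 = 9 - 2 = 7)
C(L, O) = I*sqrt(3) (C(L, O) = sqrt(-23 + 20) = sqrt(-3) = I*sqrt(3))
E(P) = 4 - I*sqrt(26)/3 (E(P) = 4 - sqrt(-33 + 7)/3 = 4 - I*sqrt(26)/3)
2971/C(14, -65) + 3172/E(-51) = 2971/((I*sqrt(3))) + 3172/(4 - I*sqrt(26)/3) = 2971*(-I*sqrt(3)/3) + 3172/(4 - I*sqrt(26)/3) = -2971*I*sqrt(3)/3 + 3172/(4 - I*sqrt(26)/3) = 3172/(4 - I*sqrt(26)/3) - 2971*I*sqrt(3)/3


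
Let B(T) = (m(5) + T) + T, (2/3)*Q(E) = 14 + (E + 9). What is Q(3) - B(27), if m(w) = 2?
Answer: -17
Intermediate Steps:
Q(E) = 69/2 + 3*E/2 (Q(E) = 3*(14 + (E + 9))/2 = 3*(14 + (9 + E))/2 = 3*(23 + E)/2 = 69/2 + 3*E/2)
B(T) = 2 + 2*T (B(T) = (2 + T) + T = 2 + 2*T)
Q(3) - B(27) = (69/2 + (3/2)*3) - (2 + 2*27) = (69/2 + 9/2) - (2 + 54) = 39 - 1*56 = 39 - 56 = -17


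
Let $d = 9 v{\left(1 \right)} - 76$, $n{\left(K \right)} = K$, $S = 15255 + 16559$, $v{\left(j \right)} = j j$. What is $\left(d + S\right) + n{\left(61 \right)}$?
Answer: $31808$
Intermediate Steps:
$v{\left(j \right)} = j^{2}$
$S = 31814$
$d = -67$ ($d = 9 \cdot 1^{2} - 76 = 9 \cdot 1 - 76 = 9 - 76 = -67$)
$\left(d + S\right) + n{\left(61 \right)} = \left(-67 + 31814\right) + 61 = 31747 + 61 = 31808$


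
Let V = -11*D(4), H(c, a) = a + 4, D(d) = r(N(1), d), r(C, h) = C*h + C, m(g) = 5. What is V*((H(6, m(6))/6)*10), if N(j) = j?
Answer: -825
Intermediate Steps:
r(C, h) = C + C*h
D(d) = 1 + d (D(d) = 1*(1 + d) = 1 + d)
H(c, a) = 4 + a
V = -55 (V = -11*(1 + 4) = -11*5 = -55)
V*((H(6, m(6))/6)*10) = -55*(4 + 5)/6*10 = -55*9*(⅙)*10 = -165*10/2 = -55*15 = -825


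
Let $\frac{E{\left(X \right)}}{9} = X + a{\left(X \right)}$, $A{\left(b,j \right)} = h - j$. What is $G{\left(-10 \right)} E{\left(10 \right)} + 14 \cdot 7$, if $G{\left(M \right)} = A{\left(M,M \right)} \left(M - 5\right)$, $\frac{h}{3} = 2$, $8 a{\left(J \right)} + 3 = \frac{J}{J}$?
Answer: $-20962$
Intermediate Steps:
$a{\left(J \right)} = - \frac{1}{4}$ ($a{\left(J \right)} = - \frac{3}{8} + \frac{J \frac{1}{J}}{8} = - \frac{3}{8} + \frac{1}{8} \cdot 1 = - \frac{3}{8} + \frac{1}{8} = - \frac{1}{4}$)
$h = 6$ ($h = 3 \cdot 2 = 6$)
$A{\left(b,j \right)} = 6 - j$
$E{\left(X \right)} = - \frac{9}{4} + 9 X$ ($E{\left(X \right)} = 9 \left(X - \frac{1}{4}\right) = 9 \left(- \frac{1}{4} + X\right) = - \frac{9}{4} + 9 X$)
$G{\left(M \right)} = \left(-5 + M\right) \left(6 - M\right)$ ($G{\left(M \right)} = \left(6 - M\right) \left(M - 5\right) = \left(6 - M\right) \left(-5 + M\right) = \left(-5 + M\right) \left(6 - M\right)$)
$G{\left(-10 \right)} E{\left(10 \right)} + 14 \cdot 7 = - \left(-6 - 10\right) \left(-5 - 10\right) \left(- \frac{9}{4} + 9 \cdot 10\right) + 14 \cdot 7 = \left(-1\right) \left(-16\right) \left(-15\right) \left(- \frac{9}{4} + 90\right) + 98 = \left(-240\right) \frac{351}{4} + 98 = -21060 + 98 = -20962$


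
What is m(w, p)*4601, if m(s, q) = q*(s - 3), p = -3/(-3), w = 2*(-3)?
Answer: -41409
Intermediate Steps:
w = -6
p = 1 (p = -3*(-⅓) = 1)
m(s, q) = q*(-3 + s)
m(w, p)*4601 = (1*(-3 - 6))*4601 = (1*(-9))*4601 = -9*4601 = -41409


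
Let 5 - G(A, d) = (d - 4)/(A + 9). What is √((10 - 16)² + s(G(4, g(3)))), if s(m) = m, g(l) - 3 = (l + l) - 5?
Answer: √41 ≈ 6.4031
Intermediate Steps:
g(l) = -2 + 2*l (g(l) = 3 + ((l + l) - 5) = 3 + (2*l - 5) = 3 + (-5 + 2*l) = -2 + 2*l)
G(A, d) = 5 - (-4 + d)/(9 + A) (G(A, d) = 5 - (d - 4)/(A + 9) = 5 - (-4 + d)/(9 + A))
√((10 - 16)² + s(G(4, g(3)))) = √((10 - 16)² + (49 - (-2 + 2*3) + 5*4)/(9 + 4)) = √((-6)² + (49 - (-2 + 6) + 20)/13) = √(36 + (49 - 1*4 + 20)/13) = √(36 + (49 - 4 + 20)/13) = √(36 + (1/13)*65) = √(36 + 5) = √41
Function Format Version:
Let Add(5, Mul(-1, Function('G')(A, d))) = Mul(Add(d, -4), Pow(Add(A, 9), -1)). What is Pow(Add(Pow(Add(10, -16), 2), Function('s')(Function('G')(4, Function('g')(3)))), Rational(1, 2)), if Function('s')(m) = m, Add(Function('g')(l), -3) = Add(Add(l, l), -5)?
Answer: Pow(41, Rational(1, 2)) ≈ 6.4031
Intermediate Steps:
Function('g')(l) = Add(-2, Mul(2, l)) (Function('g')(l) = Add(3, Add(Add(l, l), -5)) = Add(3, Add(Mul(2, l), -5)) = Add(3, Add(-5, Mul(2, l))) = Add(-2, Mul(2, l)))
Function('G')(A, d) = Add(5, Mul(-1, Pow(Add(9, A), -1), Add(-4, d))) (Function('G')(A, d) = Add(5, Mul(-1, Mul(Add(d, -4), Pow(Add(A, 9), -1)))) = Add(5, Mul(-1, Mul(Add(-4, d), Pow(Add(9, A), -1)))) = Add(5, Mul(-1, Mul(Pow(Add(9, A), -1), Add(-4, d)))) = Add(5, Mul(-1, Pow(Add(9, A), -1), Add(-4, d))))
Pow(Add(Pow(Add(10, -16), 2), Function('s')(Function('G')(4, Function('g')(3)))), Rational(1, 2)) = Pow(Add(Pow(Add(10, -16), 2), Mul(Pow(Add(9, 4), -1), Add(49, Mul(-1, Add(-2, Mul(2, 3))), Mul(5, 4)))), Rational(1, 2)) = Pow(Add(Pow(-6, 2), Mul(Pow(13, -1), Add(49, Mul(-1, Add(-2, 6)), 20))), Rational(1, 2)) = Pow(Add(36, Mul(Rational(1, 13), Add(49, Mul(-1, 4), 20))), Rational(1, 2)) = Pow(Add(36, Mul(Rational(1, 13), Add(49, -4, 20))), Rational(1, 2)) = Pow(Add(36, Mul(Rational(1, 13), 65)), Rational(1, 2)) = Pow(Add(36, 5), Rational(1, 2)) = Pow(41, Rational(1, 2))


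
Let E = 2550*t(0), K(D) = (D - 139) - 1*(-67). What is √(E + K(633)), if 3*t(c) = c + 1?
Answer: √1411 ≈ 37.563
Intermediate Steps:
K(D) = -72 + D (K(D) = (-139 + D) + 67 = -72 + D)
t(c) = ⅓ + c/3 (t(c) = (c + 1)/3 = (1 + c)/3 = ⅓ + c/3)
E = 850 (E = 2550*(⅓ + (⅓)*0) = 2550*(⅓ + 0) = 2550*(⅓) = 850)
√(E + K(633)) = √(850 + (-72 + 633)) = √(850 + 561) = √1411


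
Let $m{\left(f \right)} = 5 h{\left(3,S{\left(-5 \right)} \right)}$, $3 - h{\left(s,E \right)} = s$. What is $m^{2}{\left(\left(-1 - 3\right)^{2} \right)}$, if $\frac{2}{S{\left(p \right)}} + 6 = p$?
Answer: $0$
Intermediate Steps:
$S{\left(p \right)} = \frac{2}{-6 + p}$
$h{\left(s,E \right)} = 3 - s$
$m{\left(f \right)} = 0$ ($m{\left(f \right)} = 5 \left(3 - 3\right) = 5 \cdot 0 = 0$)
$m^{2}{\left(\left(-1 - 3\right)^{2} \right)} = 0^{2} = 0$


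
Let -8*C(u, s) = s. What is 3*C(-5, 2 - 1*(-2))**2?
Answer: 3/4 ≈ 0.75000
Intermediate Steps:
C(u, s) = -s/8
3*C(-5, 2 - 1*(-2))**2 = 3*(-(2 - 1*(-2))/8)**2 = 3*(-(2 + 2)/8)**2 = 3*(-1/8*4)**2 = 3*(-1/2)**2 = 3*(1/4) = 3/4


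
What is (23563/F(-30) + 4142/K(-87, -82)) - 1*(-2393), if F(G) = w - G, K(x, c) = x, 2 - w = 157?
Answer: 23456144/10875 ≈ 2156.9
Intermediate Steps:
w = -155 (w = 2 - 1*157 = 2 - 157 = -155)
F(G) = -155 - G
(23563/F(-30) + 4142/K(-87, -82)) - 1*(-2393) = (23563/(-155 - 1*(-30)) + 4142/(-87)) - 1*(-2393) = (23563/(-155 + 30) + 4142*(-1/87)) + 2393 = (23563/(-125) - 4142/87) + 2393 = (23563*(-1/125) - 4142/87) + 2393 = (-23563/125 - 4142/87) + 2393 = -2567731/10875 + 2393 = 23456144/10875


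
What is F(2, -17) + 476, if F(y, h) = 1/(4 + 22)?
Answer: 12377/26 ≈ 476.04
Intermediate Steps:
F(y, h) = 1/26
F(2, -17) + 476 = 1/26 + 476 = 12377/26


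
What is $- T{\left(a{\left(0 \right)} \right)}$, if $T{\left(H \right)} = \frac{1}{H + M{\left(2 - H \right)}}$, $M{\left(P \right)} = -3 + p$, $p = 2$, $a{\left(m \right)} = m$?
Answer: $1$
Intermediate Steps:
$M{\left(P \right)} = -1$ ($M{\left(P \right)} = -3 + 2 = -1$)
$T{\left(H \right)} = \frac{1}{-1 + H}$ ($T{\left(H \right)} = \frac{1}{H - 1} = \frac{1}{-1 + H}$)
$- T{\left(a{\left(0 \right)} \right)} = - \frac{1}{-1 + 0} = - \frac{1}{-1} = \left(-1\right) \left(-1\right) = 1$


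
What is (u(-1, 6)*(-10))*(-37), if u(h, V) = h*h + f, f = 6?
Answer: 2590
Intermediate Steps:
u(h, V) = 6 + h² (u(h, V) = h*h + 6 = h² + 6 = 6 + h²)
(u(-1, 6)*(-10))*(-37) = ((6 + (-1)²)*(-10))*(-37) = ((6 + 1)*(-10))*(-37) = (7*(-10))*(-37) = -70*(-37) = 2590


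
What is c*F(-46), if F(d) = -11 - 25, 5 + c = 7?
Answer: -72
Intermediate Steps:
c = 2 (c = -5 + 7 = 2)
F(d) = -36
c*F(-46) = 2*(-36) = -72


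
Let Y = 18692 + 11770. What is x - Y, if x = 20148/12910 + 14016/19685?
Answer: -774083254776/25413335 ≈ -30460.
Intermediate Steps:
Y = 30462
x = 57755994/25413335 (x = 20148*(1/12910) + 14016*(1/19685) = 10074/6455 + 14016/19685 = 57755994/25413335 ≈ 2.2727)
x - Y = 57755994/25413335 - 1*30462 = 57755994/25413335 - 30462 = -774083254776/25413335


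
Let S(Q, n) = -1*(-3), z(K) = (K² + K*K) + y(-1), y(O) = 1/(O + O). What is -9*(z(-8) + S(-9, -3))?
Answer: -2349/2 ≈ -1174.5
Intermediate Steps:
y(O) = 1/(2*O)
z(K) = -½ + 2*K² (z(K) = (K² + K*K) + (½)/(-1) = (K² + K²) + (½)*(-1) = 2*K² - ½ = -½ + 2*K²)
S(Q, n) = 3
-9*(z(-8) + S(-9, -3)) = -9*((-½ + 2*(-8)²) + 3) = -9*((-½ + 2*64) + 3) = -9*((-½ + 128) + 3) = -9*(255/2 + 3) = -9*261/2 = -2349/2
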